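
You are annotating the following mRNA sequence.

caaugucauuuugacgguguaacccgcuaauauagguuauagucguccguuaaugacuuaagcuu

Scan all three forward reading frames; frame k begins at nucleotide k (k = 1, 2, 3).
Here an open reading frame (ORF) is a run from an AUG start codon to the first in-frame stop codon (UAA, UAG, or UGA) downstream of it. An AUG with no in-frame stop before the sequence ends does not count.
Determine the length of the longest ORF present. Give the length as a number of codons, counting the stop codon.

Frame 1: CAA UGU CAU UUU GAC GGU GUA ACC CGC UAA UAU AGG UUA UAG UCG UCC GUU AAU GAC UUA AGC — no AUG→stop ORF.
Frame 2: AAU GUC AUU UUG ACG GUG UAA CCC GCU AAU AUA GGU UAU AGU CGU CCG UUA AUG ACU UAA GCU — AUG at 53, stop UAA at 59 → 9 nt.
Frame 3: AUG UCA UUU UGA CGG UGU AAC CCG CUA AUA UAG GUU AUA GUC GUC CGU UAA UGA CUU AAG CUU — AUG at 3, stop UGA at 12 → 12 nt.
Longest: frame 3, positions 3–14, 12 nt = 4 codons = 3 aa. → 4 codons.

4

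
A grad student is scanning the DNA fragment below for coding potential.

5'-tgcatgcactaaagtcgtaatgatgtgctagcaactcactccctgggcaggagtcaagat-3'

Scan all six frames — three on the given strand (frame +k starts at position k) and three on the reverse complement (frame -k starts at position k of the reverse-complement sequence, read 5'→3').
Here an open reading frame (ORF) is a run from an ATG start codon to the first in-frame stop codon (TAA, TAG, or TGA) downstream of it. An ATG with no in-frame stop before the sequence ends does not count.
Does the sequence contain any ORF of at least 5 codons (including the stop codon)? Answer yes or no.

no

Reverse complement (5'→3'): ATCTTGACTCCTGCCCAGGGAGTGAGTTGCTAGCACATCATTACGACTTTAGTGCATGCA
Frame +1: TGC ATG CAC TAA AGT CGT AAT GAT GTG CTA GCA ACT CAC TCC CTG GGC AGG AGT CAA GAT — ATG at 4, stop TAA at 10 → 9 nt.
Frame +2: GCA TGC ACT AAA GTC GTA ATG ATG TGC TAG CAA CTC ACT CCC TGG GCA GGA GTC AAG — ATG at 20, stop TAG at 29 → 12 nt; ATG at 23, stop TAG at 29 → 9 nt.
Frame +3: CAT GCA CTA AAG TCG TAA TGA TGT GCT AGC AAC TCA CTC CCT GGG CAG GAG TCA AGA — no ATG→stop ORF.
Frame -1: ATC TTG ACT CCT GCC CAG GGA GTG AGT TGC TAG CAC ATC ATT ACG ACT TTA GTG CAT GCA — no ATG→stop ORF.
Frame -2: TCT TGA CTC CTG CCC AGG GAG TGA GTT GCT AGC ACA TCA TTA CGA CTT TAG TGC ATG — no ATG→stop ORF.
Frame -3: CTT GAC TCC TGC CCA GGG AGT GAG TTG CTA GCA CAT CAT TAC GAC TTT AGT GCA TGC — no ATG→stop ORF.
Largest ORF found is 4 codons < 5, so no.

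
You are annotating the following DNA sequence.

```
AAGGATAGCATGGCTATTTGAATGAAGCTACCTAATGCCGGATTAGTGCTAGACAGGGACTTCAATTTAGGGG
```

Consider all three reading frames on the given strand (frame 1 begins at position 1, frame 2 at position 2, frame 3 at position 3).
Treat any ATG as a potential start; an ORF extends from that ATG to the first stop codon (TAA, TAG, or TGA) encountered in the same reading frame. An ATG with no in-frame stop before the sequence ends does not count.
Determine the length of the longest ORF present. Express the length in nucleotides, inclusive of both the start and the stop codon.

12

Frame 1: AAG GAT AGC ATG GCT ATT TGA ATG AAG CTA CCT AAT GCC GGA TTA GTG CTA GAC AGG GAC TTC AAT TTA GGG — ATG at 10, stop TGA at 19 → 12 nt.
Frame 2: AGG ATA GCA TGG CTA TTT GAA TGA AGC TAC CTA ATG CCG GAT TAG TGC TAG ACA GGG ACT TCA ATT TAG GGG — ATG at 35, stop TAG at 44 → 12 nt.
Frame 3: GGA TAG CAT GGC TAT TTG AAT GAA GCT ACC TAA TGC CGG ATT AGT GCT AGA CAG GGA CTT CAA TTT AGG — no ATG→stop ORF.
Longest: frame 1, positions 10–21, 12 nt = 4 codons = 3 aa. → 12 nucleotides.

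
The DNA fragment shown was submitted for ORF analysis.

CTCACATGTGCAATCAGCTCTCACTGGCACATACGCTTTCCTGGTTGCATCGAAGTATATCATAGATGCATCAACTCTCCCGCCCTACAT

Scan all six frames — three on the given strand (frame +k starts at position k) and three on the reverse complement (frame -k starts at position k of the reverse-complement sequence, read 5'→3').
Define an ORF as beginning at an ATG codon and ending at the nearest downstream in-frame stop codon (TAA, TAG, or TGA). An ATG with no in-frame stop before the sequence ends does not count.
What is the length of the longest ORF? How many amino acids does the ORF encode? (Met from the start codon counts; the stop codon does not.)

19

Reverse complement (5'→3'): ATGTAGGGCGGGAGAGTTGATGCATCTATGATATACTTCGATGCAACCAGGAAAGCGTATGTGCCAGTGAGAGCTGATTGCACATGTGAG
Frame +1: CTC ACA TGT GCA ATC AGC TCT CAC TGG CAC ATA CGC TTT CCT GGT TGC ATC GAA GTA TAT CAT AGA TGC ATC AAC TCT CCC GCC CTA CAT — no ATG→stop ORF.
Frame +2: TCA CAT GTG CAA TCA GCT CTC ACT GGC ACA TAC GCT TTC CTG GTT GCA TCG AAG TAT ATC ATA GAT GCA TCA ACT CTC CCG CCC TAC — no ATG→stop ORF.
Frame +3: CAC ATG TGC AAT CAG CTC TCA CTG GCA CAT ACG CTT TCC TGG TTG CAT CGA AGT ATA TCA TAG ATG CAT CAA CTC TCC CGC CCT ACA — ATG at 6, stop TAG at 63 → 60 nt.
Frame -1: ATG TAG GGC GGG AGA GTT GAT GCA TCT ATG ATA TAC TTC GAT GCA ACC AGG AAA GCG TAT GTG CCA GTG AGA GCT GAT TGC ACA TGT GAG — ATG at 1, stop TAG at 4 → 6 nt.
Frame -2: TGT AGG GCG GGA GAG TTG ATG CAT CTA TGA TAT ACT TCG ATG CAA CCA GGA AAG CGT ATG TGC CAG TGA GAG CTG ATT GCA CAT GTG — ATG at 20, stop TGA at 29 → 12 nt; ATG at 41, stop TGA at 68 → 30 nt; ATG at 59, stop TGA at 68 → 12 nt.
Frame -3: GTA GGG CGG GAG AGT TGA TGC ATC TAT GAT ATA CTT CGA TGC AAC CAG GAA AGC GTA TGT GCC AGT GAG AGC TGA TTG CAC ATG TGA — ATG at 84, stop TGA at 87 → 6 nt.
Longest: frame +3, positions 6–65, 60 nt = 20 codons = 19 aa. → 19 amino acids.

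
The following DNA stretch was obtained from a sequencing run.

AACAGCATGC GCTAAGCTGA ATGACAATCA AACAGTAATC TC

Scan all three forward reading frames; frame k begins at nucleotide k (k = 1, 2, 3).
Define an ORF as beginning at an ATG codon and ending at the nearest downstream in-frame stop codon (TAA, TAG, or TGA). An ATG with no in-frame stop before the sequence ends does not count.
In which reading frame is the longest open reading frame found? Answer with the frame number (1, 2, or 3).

Frame 1: AAC AGC ATG CGC TAA GCT GAA TGA CAA TCA AAC AGT AAT CTC — ATG at 7, stop TAA at 13 → 9 nt.
Frame 2: ACA GCA TGC GCT AAG CTG AAT GAC AAT CAA ACA GTA ATC — no ATG→stop ORF.
Frame 3: CAG CAT GCG CTA AGC TGA ATG ACA ATC AAA CAG TAA TCT — ATG at 21, stop TAA at 36 → 18 nt.
Longest ORF is 18 nt in frame 3 (positions 21–38).

3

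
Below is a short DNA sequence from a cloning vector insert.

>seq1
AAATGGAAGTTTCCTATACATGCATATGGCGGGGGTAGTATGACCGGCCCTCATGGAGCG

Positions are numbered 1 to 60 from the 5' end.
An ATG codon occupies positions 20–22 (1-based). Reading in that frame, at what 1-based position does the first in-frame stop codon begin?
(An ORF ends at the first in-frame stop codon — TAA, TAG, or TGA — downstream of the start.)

41

Codons from position 20: ATG (20–22), CAT (23–25), ATG (26–28), GCG (29–31), GGG (32–34), GTA (35–37), GTA (38–40), TGA (41–43).
TGA is a stop codon; it begins at position 41.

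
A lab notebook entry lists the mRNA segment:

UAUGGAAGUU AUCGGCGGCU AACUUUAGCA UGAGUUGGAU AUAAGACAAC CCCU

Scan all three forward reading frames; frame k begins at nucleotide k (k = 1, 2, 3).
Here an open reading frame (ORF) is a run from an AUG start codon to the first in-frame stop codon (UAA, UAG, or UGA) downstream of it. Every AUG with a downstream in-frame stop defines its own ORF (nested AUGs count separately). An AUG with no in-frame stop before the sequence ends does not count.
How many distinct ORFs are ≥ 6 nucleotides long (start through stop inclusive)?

Frame 1: UAU GGA AGU UAU CGG CGG CUA ACU UUA GCA UGA GUU GGA UAU AAG ACA ACC CCU — no AUG→stop ORF.
Frame 2: AUG GAA GUU AUC GGC GGC UAA CUU UAG CAU GAG UUG GAU AUA AGA CAA CCC — AUG at 2, stop UAA at 20 → 21 nt.
Frame 3: UGG AAG UUA UCG GCG GCU AAC UUU AGC AUG AGU UGG AUA UAA GAC AAC CCC — AUG at 30, stop UAA at 42 → 15 nt.
ORFs ≥ 6 nucleotides: frame 2 2–22 (21 nucleotides), frame 3 30–44 (15 nucleotides). Count = 2.

2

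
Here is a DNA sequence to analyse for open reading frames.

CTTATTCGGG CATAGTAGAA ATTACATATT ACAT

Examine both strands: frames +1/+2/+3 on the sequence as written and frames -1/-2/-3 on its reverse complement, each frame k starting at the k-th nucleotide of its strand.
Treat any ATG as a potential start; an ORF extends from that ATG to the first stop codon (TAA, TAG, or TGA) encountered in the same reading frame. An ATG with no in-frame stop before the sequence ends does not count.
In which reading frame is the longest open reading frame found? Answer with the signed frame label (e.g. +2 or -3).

-1

Reverse complement (5'→3'): ATGTAATATGTAATTTCTACTATGCCCGAATAAG
Frame +1: CTT ATT CGG GCA TAG TAG AAA TTA CAT ATT ACA — no ATG→stop ORF.
Frame +2: TTA TTC GGG CAT AGT AGA AAT TAC ATA TTA CAT — no ATG→stop ORF.
Frame +3: TAT TCG GGC ATA GTA GAA ATT ACA TAT TAC — no ATG→stop ORF.
Frame -1: ATG TAA TAT GTA ATT TCT ACT ATG CCC GAA TAA — ATG at 1, stop TAA at 4 → 6 nt; ATG at 22, stop TAA at 31 → 12 nt.
Frame -2: TGT AAT ATG TAA TTT CTA CTA TGC CCG AAT AAG — ATG at 8, stop TAA at 11 → 6 nt.
Frame -3: GTA ATA TGT AAT TTC TAC TAT GCC CGA ATA — no ATG→stop ORF.
Longest ORF is 12 nt in frame -1 (positions 22–33).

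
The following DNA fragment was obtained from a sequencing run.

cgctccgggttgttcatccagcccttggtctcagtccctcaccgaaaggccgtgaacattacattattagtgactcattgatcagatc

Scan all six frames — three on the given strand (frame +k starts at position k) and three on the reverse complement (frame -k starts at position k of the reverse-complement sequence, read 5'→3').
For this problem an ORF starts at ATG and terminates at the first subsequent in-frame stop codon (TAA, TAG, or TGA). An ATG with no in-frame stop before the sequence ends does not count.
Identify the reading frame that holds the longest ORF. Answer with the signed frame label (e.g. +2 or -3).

Reverse complement (5'→3'): GATCTGATCAATGAGTCACTAATAATGTAATGTTCACGGCCTTTCGGTGAGGGACTGAGACCAAGGGCTGGATGAACAACCCGGAGCG
Frame +1: CGC TCC GGG TTG TTC ATC CAG CCC TTG GTC TCA GTC CCT CAC CGA AAG GCC GTG AAC ATT ACA TTA TTA GTG ACT CAT TGA TCA GAT — no ATG→stop ORF.
Frame +2: GCT CCG GGT TGT TCA TCC AGC CCT TGG TCT CAG TCC CTC ACC GAA AGG CCG TGA ACA TTA CAT TAT TAG TGA CTC ATT GAT CAG ATC — no ATG→stop ORF.
Frame +3: CTC CGG GTT GTT CAT CCA GCC CTT GGT CTC AGT CCC TCA CCG AAA GGC CGT GAA CAT TAC ATT ATT AGT GAC TCA TTG ATC AGA — no ATG→stop ORF.
Frame -1: GAT CTG ATC AAT GAG TCA CTA ATA ATG TAA TGT TCA CGG CCT TTC GGT GAG GGA CTG AGA CCA AGG GCT GGA TGA ACA ACC CGG AGC — ATG at 25, stop TAA at 28 → 6 nt.
Frame -2: ATC TGA TCA ATG AGT CAC TAA TAA TGT AAT GTT CAC GGC CTT TCG GTG AGG GAC TGA GAC CAA GGG CTG GAT GAA CAA CCC GGA GCG — ATG at 11, stop TAA at 20 → 12 nt.
Frame -3: TCT GAT CAA TGA GTC ACT AAT AAT GTA ATG TTC ACG GCC TTT CGG TGA GGG ACT GAG ACC AAG GGC TGG ATG AAC AAC CCG GAG — ATG at 30, stop TGA at 48 → 21 nt.
Longest ORF is 21 nt in frame -3 (positions 30–50).

-3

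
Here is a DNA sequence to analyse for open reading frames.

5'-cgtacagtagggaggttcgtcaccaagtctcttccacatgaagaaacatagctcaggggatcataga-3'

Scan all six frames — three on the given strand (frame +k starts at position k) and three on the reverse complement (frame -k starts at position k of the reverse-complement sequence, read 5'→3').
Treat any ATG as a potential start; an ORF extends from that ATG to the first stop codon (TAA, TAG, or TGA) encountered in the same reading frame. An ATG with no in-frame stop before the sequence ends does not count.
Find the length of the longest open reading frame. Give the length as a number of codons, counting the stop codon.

Reverse complement (5'→3'): TCTATGATCCCCTGAGCTATGTTTCTTCATGTGGAAGAGACTTGGTGACGAACCTCCCTACTGTACG
Frame +1: CGT ACA GTA GGG AGG TTC GTC ACC AAG TCT CTT CCA CAT GAA GAA ACA TAG CTC AGG GGA TCA TAG — no ATG→stop ORF.
Frame +2: GTA CAG TAG GGA GGT TCG TCA CCA AGT CTC TTC CAC ATG AAG AAA CAT AGC TCA GGG GAT CAT AGA — no ATG→stop ORF.
Frame +3: TAC AGT AGG GAG GTT CGT CAC CAA GTC TCT TCC ACA TGA AGA AAC ATA GCT CAG GGG ATC ATA — no ATG→stop ORF.
Frame -1: TCT ATG ATC CCC TGA GCT ATG TTT CTT CAT GTG GAA GAG ACT TGG TGA CGA ACC TCC CTA CTG TAC — ATG at 4, stop TGA at 13 → 12 nt; ATG at 19, stop TGA at 46 → 30 nt.
Frame -2: CTA TGA TCC CCT GAG CTA TGT TTC TTC ATG TGG AAG AGA CTT GGT GAC GAA CCT CCC TAC TGT ACG — no ATG→stop ORF.
Frame -3: TAT GAT CCC CTG AGC TAT GTT TCT TCA TGT GGA AGA GAC TTG GTG ACG AAC CTC CCT ACT GTA — no ATG→stop ORF.
Longest: frame -1, positions 19–48, 30 nt = 10 codons = 9 aa. → 10 codons.

10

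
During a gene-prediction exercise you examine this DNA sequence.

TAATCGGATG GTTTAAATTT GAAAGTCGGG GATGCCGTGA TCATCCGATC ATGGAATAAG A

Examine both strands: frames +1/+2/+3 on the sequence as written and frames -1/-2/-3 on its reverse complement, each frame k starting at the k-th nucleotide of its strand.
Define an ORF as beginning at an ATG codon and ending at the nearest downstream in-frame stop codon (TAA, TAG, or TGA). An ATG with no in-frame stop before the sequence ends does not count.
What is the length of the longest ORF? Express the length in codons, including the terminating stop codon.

Reverse complement (5'→3'): TCTTATTCCATGATCGGATGATCACGGCATCCCCGACTTTCAAATTTAAACCATCCGATTA
Frame +1: TAA TCG GAT GGT TTA AAT TTG AAA GTC GGG GAT GCC GTG ATC ATC CGA TCA TGG AAT AAG — no ATG→stop ORF.
Frame +2: AAT CGG ATG GTT TAA ATT TGA AAG TCG GGG ATG CCG TGA TCA TCC GAT CAT GGA ATA AGA — ATG at 8, stop TAA at 14 → 9 nt; ATG at 32, stop TGA at 38 → 9 nt.
Frame +3: ATC GGA TGG TTT AAA TTT GAA AGT CGG GGA TGC CGT GAT CAT CCG ATC ATG GAA TAA — ATG at 51, stop TAA at 57 → 9 nt.
Frame -1: TCT TAT TCC ATG ATC GGA TGA TCA CGG CAT CCC CGA CTT TCA AAT TTA AAC CAT CCG ATT — ATG at 10, stop TGA at 19 → 12 nt.
Frame -2: CTT ATT CCA TGA TCG GAT GAT CAC GGC ATC CCC GAC TTT CAA ATT TAA ACC ATC CGA TTA — no ATG→stop ORF.
Frame -3: TTA TTC CAT GAT CGG ATG ATC ACG GCA TCC CCG ACT TTC AAA TTT AAA CCA TCC GAT — no ATG→stop ORF.
Longest: frame -1, positions 10–21, 12 nt = 4 codons = 3 aa. → 4 codons.

4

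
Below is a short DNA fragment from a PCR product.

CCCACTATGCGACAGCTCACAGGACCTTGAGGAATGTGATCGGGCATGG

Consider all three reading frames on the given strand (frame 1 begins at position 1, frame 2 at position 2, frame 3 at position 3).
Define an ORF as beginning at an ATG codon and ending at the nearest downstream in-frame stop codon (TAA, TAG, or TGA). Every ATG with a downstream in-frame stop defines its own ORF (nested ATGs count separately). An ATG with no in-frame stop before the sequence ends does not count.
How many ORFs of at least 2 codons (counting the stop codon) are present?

Frame 1: CCC ACT ATG CGA CAG CTC ACA GGA CCT TGA GGA ATG TGA TCG GGC ATG — ATG at 7, stop TGA at 28 → 24 nt; ATG at 34, stop TGA at 37 → 6 nt.
Frame 2: CCA CTA TGC GAC AGC TCA CAG GAC CTT GAG GAA TGT GAT CGG GCA TGG — no ATG→stop ORF.
Frame 3: CAC TAT GCG ACA GCT CAC AGG ACC TTG AGG AAT GTG ATC GGG CAT — no ATG→stop ORF.
ORFs ≥ 2 codons: frame 1 7–30 (8 codons), frame 1 34–39 (2 codons). Count = 2.

2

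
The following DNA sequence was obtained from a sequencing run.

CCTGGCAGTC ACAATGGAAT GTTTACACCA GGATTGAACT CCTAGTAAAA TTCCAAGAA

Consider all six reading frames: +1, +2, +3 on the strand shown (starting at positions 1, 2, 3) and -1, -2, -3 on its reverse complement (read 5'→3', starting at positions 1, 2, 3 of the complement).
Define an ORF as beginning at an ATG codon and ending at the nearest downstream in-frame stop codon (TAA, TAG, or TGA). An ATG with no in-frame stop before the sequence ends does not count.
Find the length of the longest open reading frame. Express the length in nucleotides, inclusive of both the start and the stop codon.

27

Reverse complement (5'→3'): TTCTTGGAATTTTACTAGGAGTTCAATCCTGGTGTAAACATTCCATTGTGACTGCCAGG
Frame +1: CCT GGC AGT CAC AAT GGA ATG TTT ACA CCA GGA TTG AAC TCC TAG TAA AAT TCC AAG — ATG at 19, stop TAG at 43 → 27 nt.
Frame +2: CTG GCA GTC ACA ATG GAA TGT TTA CAC CAG GAT TGA ACT CCT AGT AAA ATT CCA AGA — ATG at 14, stop TGA at 35 → 24 nt.
Frame +3: TGG CAG TCA CAA TGG AAT GTT TAC ACC AGG ATT GAA CTC CTA GTA AAA TTC CAA GAA — no ATG→stop ORF.
Frame -1: TTC TTG GAA TTT TAC TAG GAG TTC AAT CCT GGT GTA AAC ATT CCA TTG TGA CTG CCA — no ATG→stop ORF.
Frame -2: TCT TGG AAT TTT ACT AGG AGT TCA ATC CTG GTG TAA ACA TTC CAT TGT GAC TGC CAG — no ATG→stop ORF.
Frame -3: CTT GGA ATT TTA CTA GGA GTT CAA TCC TGG TGT AAA CAT TCC ATT GTG ACT GCC AGG — no ATG→stop ORF.
Longest: frame +1, positions 19–45, 27 nt = 9 codons = 8 aa. → 27 nucleotides.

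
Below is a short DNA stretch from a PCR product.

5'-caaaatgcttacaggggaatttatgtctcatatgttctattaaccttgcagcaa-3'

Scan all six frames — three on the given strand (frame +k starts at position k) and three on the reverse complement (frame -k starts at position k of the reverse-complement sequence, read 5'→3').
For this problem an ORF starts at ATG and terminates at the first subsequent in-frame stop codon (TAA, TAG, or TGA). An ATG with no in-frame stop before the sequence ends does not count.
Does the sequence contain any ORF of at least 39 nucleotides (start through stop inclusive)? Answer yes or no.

Reverse complement (5'→3'): TTGCTGCAAGGTTAATAGAACATATGAGACATAAATTCCCCTGTAAGCATTTTG
Frame +1: CAA AAT GCT TAC AGG GGA ATT TAT GTC TCA TAT GTT CTA TTA ACC TTG CAG CAA — no ATG→stop ORF.
Frame +2: AAA ATG CTT ACA GGG GAA TTT ATG TCT CAT ATG TTC TAT TAA CCT TGC AGC — ATG at 5, stop TAA at 41 → 39 nt; ATG at 23, stop TAA at 41 → 21 nt; ATG at 32, stop TAA at 41 → 12 nt.
Frame +3: AAA TGC TTA CAG GGG AAT TTA TGT CTC ATA TGT TCT ATT AAC CTT GCA GCA — no ATG→stop ORF.
Frame -1: TTG CTG CAA GGT TAA TAG AAC ATA TGA GAC ATA AAT TCC CCT GTA AGC ATT TTG — no ATG→stop ORF.
Frame -2: TGC TGC AAG GTT AAT AGA ACA TAT GAG ACA TAA ATT CCC CTG TAA GCA TTT — no ATG→stop ORF.
Frame -3: GCT GCA AGG TTA ATA GAA CAT ATG AGA CAT AAA TTC CCC TGT AAG CAT TTT — no ATG→stop ORF.
Frame +2 has an ORF of 39 nucleotides (positions 5–43) ≥ 39, so yes.

yes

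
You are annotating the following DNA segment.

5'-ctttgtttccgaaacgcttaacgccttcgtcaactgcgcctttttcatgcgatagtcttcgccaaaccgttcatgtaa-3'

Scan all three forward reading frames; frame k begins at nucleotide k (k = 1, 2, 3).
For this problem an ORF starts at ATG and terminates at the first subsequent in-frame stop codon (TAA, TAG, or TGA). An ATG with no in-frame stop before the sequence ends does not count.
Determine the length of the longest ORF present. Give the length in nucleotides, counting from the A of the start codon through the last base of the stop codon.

Frame 1: CTT TGT TTC CGA AAC GCT TAA CGC CTT CGT CAA CTG CGC CTT TTT CAT GCG ATA GTC TTC GCC AAA CCG TTC ATG TAA — ATG at 73, stop TAA at 76 → 6 nt.
Frame 2: TTT GTT TCC GAA ACG CTT AAC GCC TTC GTC AAC TGC GCC TTT TTC ATG CGA TAG TCT TCG CCA AAC CGT TCA TGT — ATG at 47, stop TAG at 53 → 9 nt.
Frame 3: TTG TTT CCG AAA CGC TTA ACG CCT TCG TCA ACT GCG CCT TTT TCA TGC GAT AGT CTT CGC CAA ACC GTT CAT GTA — no ATG→stop ORF.
Longest: frame 2, positions 47–55, 9 nt = 3 codons = 2 aa. → 9 nucleotides.

9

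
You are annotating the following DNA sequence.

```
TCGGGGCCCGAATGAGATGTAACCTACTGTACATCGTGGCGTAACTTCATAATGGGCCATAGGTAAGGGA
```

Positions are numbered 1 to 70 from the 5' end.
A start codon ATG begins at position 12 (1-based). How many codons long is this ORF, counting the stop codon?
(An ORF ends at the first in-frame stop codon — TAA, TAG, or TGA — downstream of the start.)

Codons from position 12: ATG (12–14), AGA (15–17), TGT (18–20), AAC (21–23), CTA (24–26), CTG (27–29), TAC (30–32), ATC (33–35), GTG (36–38), GCG (39–41), TAA (42–44).
TAA is the first in-frame stop; that's 11 codons including the stop.

11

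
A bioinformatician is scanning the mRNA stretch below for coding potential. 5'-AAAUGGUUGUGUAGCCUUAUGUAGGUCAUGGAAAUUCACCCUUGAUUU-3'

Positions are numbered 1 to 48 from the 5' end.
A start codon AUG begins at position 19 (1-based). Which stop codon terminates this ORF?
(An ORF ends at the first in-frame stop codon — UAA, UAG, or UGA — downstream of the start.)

Codons from position 19: AUG (19–21), UAG (22–24).
The first in-frame stop codon is UAG.

UAG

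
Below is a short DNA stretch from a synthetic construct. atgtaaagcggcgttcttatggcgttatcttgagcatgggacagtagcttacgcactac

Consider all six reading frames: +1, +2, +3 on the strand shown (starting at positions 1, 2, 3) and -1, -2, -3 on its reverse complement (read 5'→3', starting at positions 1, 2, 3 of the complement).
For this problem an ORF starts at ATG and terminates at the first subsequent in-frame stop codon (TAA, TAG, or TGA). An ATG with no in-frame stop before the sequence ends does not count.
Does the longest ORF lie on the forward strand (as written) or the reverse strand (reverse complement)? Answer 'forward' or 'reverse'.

reverse

Reverse complement (5'→3'): GTAGTGCGTAAGCTACTGTCCCATGCTCAAGATAACGCCATAAGAACGCCGCTTTACAT
Frame +1: ATG TAA AGC GGC GTT CTT ATG GCG TTA TCT TGA GCA TGG GAC AGT AGC TTA CGC ACT — ATG at 1, stop TAA at 4 → 6 nt; ATG at 19, stop TGA at 31 → 15 nt.
Frame +2: TGT AAA GCG GCG TTC TTA TGG CGT TAT CTT GAG CAT GGG ACA GTA GCT TAC GCA CTA — no ATG→stop ORF.
Frame +3: GTA AAG CGG CGT TCT TAT GGC GTT ATC TTG AGC ATG GGA CAG TAG CTT ACG CAC TAC — ATG at 36, stop TAG at 45 → 12 nt.
Frame -1: GTA GTG CGT AAG CTA CTG TCC CAT GCT CAA GAT AAC GCC ATA AGA ACG CCG CTT TAC — no ATG→stop ORF.
Frame -2: TAG TGC GTA AGC TAC TGT CCC ATG CTC AAG ATA ACG CCA TAA GAA CGC CGC TTT ACA — ATG at 23, stop TAA at 41 → 21 nt.
Frame -3: AGT GCG TAA GCT ACT GTC CCA TGC TCA AGA TAA CGC CAT AAG AAC GCC GCT TTA CAT — no ATG→stop ORF.
Forward-strand max 15 nt; reverse-strand max 21 nt. The reverse strand has the longer ORF.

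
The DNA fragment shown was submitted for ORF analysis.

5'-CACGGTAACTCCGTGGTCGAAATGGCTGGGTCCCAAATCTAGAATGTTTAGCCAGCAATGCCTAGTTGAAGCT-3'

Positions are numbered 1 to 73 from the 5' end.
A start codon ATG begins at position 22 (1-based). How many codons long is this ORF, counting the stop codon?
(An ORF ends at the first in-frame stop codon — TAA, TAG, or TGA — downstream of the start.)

7

Codons from position 22: ATG (22–24), GCT (25–27), GGG (28–30), TCC (31–33), CAA (34–36), ATC (37–39), TAG (40–42).
TAG is the first in-frame stop; that's 7 codons including the stop.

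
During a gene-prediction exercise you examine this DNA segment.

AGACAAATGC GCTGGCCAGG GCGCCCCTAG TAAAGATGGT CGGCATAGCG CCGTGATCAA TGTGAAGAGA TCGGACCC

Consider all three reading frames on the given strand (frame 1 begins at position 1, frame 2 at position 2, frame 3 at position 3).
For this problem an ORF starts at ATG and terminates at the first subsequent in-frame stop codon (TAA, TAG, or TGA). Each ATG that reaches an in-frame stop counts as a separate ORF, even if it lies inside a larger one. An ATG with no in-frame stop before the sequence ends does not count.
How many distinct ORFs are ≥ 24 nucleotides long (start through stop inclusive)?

1

Frame 1: AGA CAA ATG CGC TGG CCA GGG CGC CCC TAG TAA AGA TGG TCG GCA TAG CGC CGT GAT CAA TGT GAA GAG ATC GGA CCC — ATG at 7, stop TAG at 28 → 24 nt.
Frame 2: GAC AAA TGC GCT GGC CAG GGC GCC CCT AGT AAA GAT GGT CGG CAT AGC GCC GTG ATC AAT GTG AAG AGA TCG GAC — no ATG→stop ORF.
Frame 3: ACA AAT GCG CTG GCC AGG GCG CCC CTA GTA AAG ATG GTC GGC ATA GCG CCG TGA TCA ATG TGA AGA GAT CGG ACC — ATG at 36, stop TGA at 54 → 21 nt; ATG at 60, stop TGA at 63 → 6 nt.
ORFs ≥ 24 nucleotides: frame 1 7–30 (24 nucleotides). Count = 1.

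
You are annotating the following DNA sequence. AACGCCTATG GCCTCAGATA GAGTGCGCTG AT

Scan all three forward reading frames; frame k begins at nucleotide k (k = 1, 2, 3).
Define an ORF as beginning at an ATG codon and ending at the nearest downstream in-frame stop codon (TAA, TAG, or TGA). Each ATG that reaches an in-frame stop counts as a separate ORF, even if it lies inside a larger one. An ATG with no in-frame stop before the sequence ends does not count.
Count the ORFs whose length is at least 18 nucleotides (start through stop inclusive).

Frame 1: AAC GCC TAT GGC CTC AGA TAG AGT GCG CTG — no ATG→stop ORF.
Frame 2: ACG CCT ATG GCC TCA GAT AGA GTG CGC TGA — ATG at 8, stop TGA at 29 → 24 nt.
Frame 3: CGC CTA TGG CCT CAG ATA GAG TGC GCT GAT — no ATG→stop ORF.
ORFs ≥ 18 nucleotides: frame 2 8–31 (24 nucleotides). Count = 1.

1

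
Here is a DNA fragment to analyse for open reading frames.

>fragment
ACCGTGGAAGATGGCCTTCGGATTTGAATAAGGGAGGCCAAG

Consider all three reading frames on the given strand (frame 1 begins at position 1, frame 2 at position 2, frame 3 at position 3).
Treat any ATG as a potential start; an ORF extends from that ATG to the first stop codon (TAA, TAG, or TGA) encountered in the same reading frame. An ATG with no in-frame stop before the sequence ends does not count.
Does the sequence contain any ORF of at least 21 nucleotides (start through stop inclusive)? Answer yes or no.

Frame 1: ACC GTG GAA GAT GGC CTT CGG ATT TGA ATA AGG GAG GCC AAG — no ATG→stop ORF.
Frame 2: CCG TGG AAG ATG GCC TTC GGA TTT GAA TAA GGG AGG CCA — ATG at 11, stop TAA at 29 → 21 nt.
Frame 3: CGT GGA AGA TGG CCT TCG GAT TTG AAT AAG GGA GGC CAA — no ATG→stop ORF.
Frame 2 has an ORF of 21 nucleotides (positions 11–31) ≥ 21, so yes.

yes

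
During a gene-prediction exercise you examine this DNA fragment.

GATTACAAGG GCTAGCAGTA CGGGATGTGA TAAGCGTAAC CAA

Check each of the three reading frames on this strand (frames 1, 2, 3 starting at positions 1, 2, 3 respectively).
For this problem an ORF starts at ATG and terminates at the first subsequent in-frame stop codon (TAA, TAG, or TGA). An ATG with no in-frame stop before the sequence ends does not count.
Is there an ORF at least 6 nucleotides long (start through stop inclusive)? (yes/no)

Frame 1: GAT TAC AAG GGC TAG CAG TAC GGG ATG TGA TAA GCG TAA CCA — ATG at 25, stop TGA at 28 → 6 nt.
Frame 2: ATT ACA AGG GCT AGC AGT ACG GGA TGT GAT AAG CGT AAC CAA — no ATG→stop ORF.
Frame 3: TTA CAA GGG CTA GCA GTA CGG GAT GTG ATA AGC GTA ACC — no ATG→stop ORF.
Frame 1 has an ORF of 6 nucleotides (positions 25–30) ≥ 6, so yes.

yes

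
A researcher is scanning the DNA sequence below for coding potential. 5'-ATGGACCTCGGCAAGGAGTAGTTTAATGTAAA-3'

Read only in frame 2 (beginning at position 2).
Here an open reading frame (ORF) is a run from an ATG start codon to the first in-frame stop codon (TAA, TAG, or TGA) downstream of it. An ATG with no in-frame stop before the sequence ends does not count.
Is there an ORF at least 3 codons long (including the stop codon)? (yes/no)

no

Frame 2: TGG ACC TCG GCA AGG AGT AGT TTA ATG TAA — ATG at 26, stop TAA at 29 → 6 nt.
Largest ORF found is 2 codons < 3, so no.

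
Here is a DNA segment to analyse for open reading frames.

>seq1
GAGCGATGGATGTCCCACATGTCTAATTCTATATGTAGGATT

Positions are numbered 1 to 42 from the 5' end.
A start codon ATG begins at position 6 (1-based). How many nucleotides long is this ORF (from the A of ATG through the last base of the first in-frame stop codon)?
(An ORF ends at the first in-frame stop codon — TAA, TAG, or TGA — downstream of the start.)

21

Codons from position 6: ATG (6–8), GAT (9–11), GTC (12–14), CCA (15–17), CAT (18–20), GTC (21–23), TAA (24–26).
TAA is the first in-frame stop; ORF spans 6–26, 21 nucleotides.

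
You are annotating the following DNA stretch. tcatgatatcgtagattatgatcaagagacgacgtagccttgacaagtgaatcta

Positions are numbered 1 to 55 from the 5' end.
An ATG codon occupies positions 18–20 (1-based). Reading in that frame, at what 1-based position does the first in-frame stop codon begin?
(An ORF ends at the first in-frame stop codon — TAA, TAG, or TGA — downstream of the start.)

48

Codons from position 18: ATG (18–20), ATC (21–23), AAG (24–26), AGA (27–29), CGA (30–32), CGT (33–35), AGC (36–38), CTT (39–41), GAC (42–44), AAG (45–47), TGA (48–50).
TGA is a stop codon; it begins at position 48.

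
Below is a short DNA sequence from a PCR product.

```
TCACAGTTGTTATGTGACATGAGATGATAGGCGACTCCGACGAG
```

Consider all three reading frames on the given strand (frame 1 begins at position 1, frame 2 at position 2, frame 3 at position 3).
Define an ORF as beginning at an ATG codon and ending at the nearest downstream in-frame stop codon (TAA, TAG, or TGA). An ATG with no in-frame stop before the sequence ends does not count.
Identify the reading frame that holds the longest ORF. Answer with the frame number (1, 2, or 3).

1

Frame 1: TCA CAG TTG TTA TGT GAC ATG AGA TGA TAG GCG ACT CCG ACG — ATG at 19, stop TGA at 25 → 9 nt.
Frame 2: CAC AGT TGT TAT GTG ACA TGA GAT GAT AGG CGA CTC CGA CGA — no ATG→stop ORF.
Frame 3: ACA GTT GTT ATG TGA CAT GAG ATG ATA GGC GAC TCC GAC GAG — ATG at 12, stop TGA at 15 → 6 nt.
Longest ORF is 9 nt in frame 1 (positions 19–27).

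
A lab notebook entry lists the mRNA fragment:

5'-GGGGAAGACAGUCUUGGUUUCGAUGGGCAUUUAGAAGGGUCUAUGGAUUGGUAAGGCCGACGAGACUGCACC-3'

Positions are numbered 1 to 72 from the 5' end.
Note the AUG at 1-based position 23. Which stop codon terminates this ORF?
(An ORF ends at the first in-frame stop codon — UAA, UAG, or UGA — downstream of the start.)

Codons from position 23: AUG (23–25), GGC (26–28), AUU (29–31), UAG (32–34).
The first in-frame stop codon is UAG.

UAG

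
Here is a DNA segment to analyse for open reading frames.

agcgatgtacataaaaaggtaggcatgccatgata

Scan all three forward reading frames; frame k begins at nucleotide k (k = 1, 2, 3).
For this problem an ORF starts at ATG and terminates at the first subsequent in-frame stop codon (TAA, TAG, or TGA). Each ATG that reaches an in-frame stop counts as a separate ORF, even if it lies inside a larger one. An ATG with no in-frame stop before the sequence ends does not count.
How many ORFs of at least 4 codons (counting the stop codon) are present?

1

Frame 1: AGC GAT GTA CAT AAA AAG GTA GGC ATG CCA TGA — ATG at 25, stop TGA at 31 → 9 nt.
Frame 2: GCG ATG TAC ATA AAA AGG TAG GCA TGC CAT GAT — ATG at 5, stop TAG at 20 → 18 nt.
Frame 3: CGA TGT ACA TAA AAA GGT AGG CAT GCC ATG ATA — no ATG→stop ORF.
ORFs ≥ 4 codons: frame 2 5–22 (6 codons). Count = 1.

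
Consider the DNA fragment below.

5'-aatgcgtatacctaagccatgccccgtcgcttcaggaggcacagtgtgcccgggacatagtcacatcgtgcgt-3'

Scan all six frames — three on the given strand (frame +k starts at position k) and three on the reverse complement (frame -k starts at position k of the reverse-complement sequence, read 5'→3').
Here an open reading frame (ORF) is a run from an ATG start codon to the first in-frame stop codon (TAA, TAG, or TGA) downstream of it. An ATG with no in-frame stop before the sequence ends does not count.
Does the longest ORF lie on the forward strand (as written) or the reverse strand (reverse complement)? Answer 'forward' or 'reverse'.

forward

Reverse complement (5'→3'): ACGCACGATGTGACTATGTCCCGGGCACACTGTGCCTCCTGAAGCGACGGGGCATGGCTTAGGTATACGCATT
Frame +1: AAT GCG TAT ACC TAA GCC ATG CCC CGT CGC TTC AGG AGG CAC AGT GTG CCC GGG ACA TAG TCA CAT CGT GCG — ATG at 19, stop TAG at 58 → 42 nt.
Frame +2: ATG CGT ATA CCT AAG CCA TGC CCC GTC GCT TCA GGA GGC ACA GTG TGC CCG GGA CAT AGT CAC ATC GTG CGT — no ATG→stop ORF.
Frame +3: TGC GTA TAC CTA AGC CAT GCC CCG TCG CTT CAG GAG GCA CAG TGT GCC CGG GAC ATA GTC ACA TCG TGC — no ATG→stop ORF.
Frame -1: ACG CAC GAT GTG ACT ATG TCC CGG GCA CAC TGT GCC TCC TGA AGC GAC GGG GCA TGG CTT AGG TAT ACG CAT — ATG at 16, stop TGA at 40 → 27 nt.
Frame -2: CGC ACG ATG TGA CTA TGT CCC GGG CAC ACT GTG CCT CCT GAA GCG ACG GGG CAT GGC TTA GGT ATA CGC ATT — ATG at 8, stop TGA at 11 → 6 nt.
Frame -3: GCA CGA TGT GAC TAT GTC CCG GGC ACA CTG TGC CTC CTG AAG CGA CGG GGC ATG GCT TAG GTA TAC GCA — ATG at 54, stop TAG at 60 → 9 nt.
Forward-strand max 42 nt; reverse-strand max 27 nt. The forward strand has the longer ORF.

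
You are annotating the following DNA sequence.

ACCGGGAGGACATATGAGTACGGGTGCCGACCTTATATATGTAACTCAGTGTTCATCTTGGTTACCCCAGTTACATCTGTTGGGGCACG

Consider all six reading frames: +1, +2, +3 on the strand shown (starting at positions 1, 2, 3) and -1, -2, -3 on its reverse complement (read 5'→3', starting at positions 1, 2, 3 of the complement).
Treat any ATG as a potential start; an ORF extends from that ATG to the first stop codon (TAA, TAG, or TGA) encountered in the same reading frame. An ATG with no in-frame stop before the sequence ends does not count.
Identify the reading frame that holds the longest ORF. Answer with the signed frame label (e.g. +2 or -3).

Reverse complement (5'→3'): CGTGCCCCAACAGATGTAACTGGGGTAACCAAGATGAACACTGAGTTACATATATAAGGTCGGCACCCGTACTCATATGTCCTCCCGGT
Frame +1: ACC GGG AGG ACA TAT GAG TAC GGG TGC CGA CCT TAT ATA TGT AAC TCA GTG TTC ATC TTG GTT ACC CCA GTT ACA TCT GTT GGG GCA — no ATG→stop ORF.
Frame +2: CCG GGA GGA CAT ATG AGT ACG GGT GCC GAC CTT ATA TAT GTA ACT CAG TGT TCA TCT TGG TTA CCC CAG TTA CAT CTG TTG GGG CAC — no ATG→stop ORF.
Frame +3: CGG GAG GAC ATA TGA GTA CGG GTG CCG ACC TTA TAT ATG TAA CTC AGT GTT CAT CTT GGT TAC CCC AGT TAC ATC TGT TGG GGC ACG — ATG at 39, stop TAA at 42 → 6 nt.
Frame -1: CGT GCC CCA ACA GAT GTA ACT GGG GTA ACC AAG ATG AAC ACT GAG TTA CAT ATA TAA GGT CGG CAC CCG TAC TCA TAT GTC CTC CCG — ATG at 34, stop TAA at 55 → 24 nt.
Frame -2: GTG CCC CAA CAG ATG TAA CTG GGG TAA CCA AGA TGA ACA CTG AGT TAC ATA TAT AAG GTC GGC ACC CGT ACT CAT ATG TCC TCC CGG — ATG at 14, stop TAA at 17 → 6 nt.
Frame -3: TGC CCC AAC AGA TGT AAC TGG GGT AAC CAA GAT GAA CAC TGA GTT ACA TAT ATA AGG TCG GCA CCC GTA CTC ATA TGT CCT CCC GGT — no ATG→stop ORF.
Longest ORF is 24 nt in frame -1 (positions 34–57).

-1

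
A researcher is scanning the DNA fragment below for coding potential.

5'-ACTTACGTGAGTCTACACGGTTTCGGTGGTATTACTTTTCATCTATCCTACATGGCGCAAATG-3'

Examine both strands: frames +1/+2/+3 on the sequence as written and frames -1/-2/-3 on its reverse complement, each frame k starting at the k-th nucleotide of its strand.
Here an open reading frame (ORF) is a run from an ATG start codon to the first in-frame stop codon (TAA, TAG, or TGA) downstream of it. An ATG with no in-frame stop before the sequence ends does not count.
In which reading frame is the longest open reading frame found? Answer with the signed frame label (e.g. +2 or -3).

-1

Reverse complement (5'→3'): CATTTGCGCCATGTAGGATAGATGAAAAGTAATACCACCGAAACCGTGTAGACTCACGTAAGT
Frame +1: ACT TAC GTG AGT CTA CAC GGT TTC GGT GGT ATT ACT TTT CAT CTA TCC TAC ATG GCG CAA ATG — no ATG→stop ORF.
Frame +2: CTT ACG TGA GTC TAC ACG GTT TCG GTG GTA TTA CTT TTC ATC TAT CCT ACA TGG CGC AAA — no ATG→stop ORF.
Frame +3: TTA CGT GAG TCT ACA CGG TTT CGG TGG TAT TAC TTT TCA TCT ATC CTA CAT GGC GCA AAT — no ATG→stop ORF.
Frame -1: CAT TTG CGC CAT GTA GGA TAG ATG AAA AGT AAT ACC ACC GAA ACC GTG TAG ACT CAC GTA AGT — ATG at 22, stop TAG at 49 → 30 nt.
Frame -2: ATT TGC GCC ATG TAG GAT AGA TGA AAA GTA ATA CCA CCG AAA CCG TGT AGA CTC ACG TAA — ATG at 11, stop TAG at 14 → 6 nt.
Frame -3: TTT GCG CCA TGT AGG ATA GAT GAA AAG TAA TAC CAC CGA AAC CGT GTA GAC TCA CGT AAG — no ATG→stop ORF.
Longest ORF is 30 nt in frame -1 (positions 22–51).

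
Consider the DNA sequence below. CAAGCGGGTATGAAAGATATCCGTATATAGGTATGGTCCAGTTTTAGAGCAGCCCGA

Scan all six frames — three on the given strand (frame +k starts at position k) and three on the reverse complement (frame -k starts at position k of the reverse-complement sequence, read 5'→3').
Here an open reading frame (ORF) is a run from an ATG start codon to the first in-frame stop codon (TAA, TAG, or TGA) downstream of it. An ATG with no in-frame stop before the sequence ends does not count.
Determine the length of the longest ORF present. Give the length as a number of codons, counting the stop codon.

7

Reverse complement (5'→3'): TCGGGCTGCTCTAAAACTGGACCATACCTATATACGGATATCTTTCATACCCGCTTG
Frame +1: CAA GCG GGT ATG AAA GAT ATC CGT ATA TAG GTA TGG TCC AGT TTT AGA GCA GCC CGA — ATG at 10, stop TAG at 28 → 21 nt.
Frame +2: AAG CGG GTA TGA AAG ATA TCC GTA TAT AGG TAT GGT CCA GTT TTA GAG CAG CCC — no ATG→stop ORF.
Frame +3: AGC GGG TAT GAA AGA TAT CCG TAT ATA GGT ATG GTC CAG TTT TAG AGC AGC CCG — ATG at 33, stop TAG at 45 → 15 nt.
Frame -1: TCG GGC TGC TCT AAA ACT GGA CCA TAC CTA TAT ACG GAT ATC TTT CAT ACC CGC TTG — no ATG→stop ORF.
Frame -2: CGG GCT GCT CTA AAA CTG GAC CAT ACC TAT ATA CGG ATA TCT TTC ATA CCC GCT — no ATG→stop ORF.
Frame -3: GGG CTG CTC TAA AAC TGG ACC ATA CCT ATA TAC GGA TAT CTT TCA TAC CCG CTT — no ATG→stop ORF.
Longest: frame +1, positions 10–30, 21 nt = 7 codons = 6 aa. → 7 codons.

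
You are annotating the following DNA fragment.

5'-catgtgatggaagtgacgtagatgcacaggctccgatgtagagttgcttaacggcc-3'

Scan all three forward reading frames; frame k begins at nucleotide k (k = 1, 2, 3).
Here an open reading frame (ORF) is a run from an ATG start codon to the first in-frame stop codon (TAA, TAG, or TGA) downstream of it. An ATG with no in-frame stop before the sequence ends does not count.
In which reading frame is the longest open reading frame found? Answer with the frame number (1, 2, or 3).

1

Frame 1: CAT GTG ATG GAA GTG ACG TAG ATG CAC AGG CTC CGA TGT AGA GTT GCT TAA CGG — ATG at 7, stop TAG at 19 → 15 nt; ATG at 22, stop TAA at 49 → 30 nt.
Frame 2: ATG TGA TGG AAG TGA CGT AGA TGC ACA GGC TCC GAT GTA GAG TTG CTT AAC GGC — ATG at 2, stop TGA at 5 → 6 nt.
Frame 3: TGT GAT GGA AGT GAC GTA GAT GCA CAG GCT CCG ATG TAG AGT TGC TTA ACG GCC — ATG at 36, stop TAG at 39 → 6 nt.
Longest ORF is 30 nt in frame 1 (positions 22–51).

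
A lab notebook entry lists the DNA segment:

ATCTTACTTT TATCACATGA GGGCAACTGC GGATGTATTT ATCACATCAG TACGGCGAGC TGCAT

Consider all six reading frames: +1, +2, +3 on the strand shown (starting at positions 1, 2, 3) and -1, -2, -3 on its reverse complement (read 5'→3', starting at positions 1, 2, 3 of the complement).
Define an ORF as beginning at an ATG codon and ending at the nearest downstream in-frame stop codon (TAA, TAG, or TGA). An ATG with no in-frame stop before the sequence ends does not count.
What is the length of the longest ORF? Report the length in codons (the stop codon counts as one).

Reverse complement (5'→3'): ATGCAGCTCGCCGTACTGATGTGATAAATACATCCGCAGTTGCCCTCATGTGATAAAAGTAAGAT
Frame +1: ATC TTA CTT TTA TCA CAT GAG GGC AAC TGC GGA TGT ATT TAT CAC ATC AGT ACG GCG AGC TGC — no ATG→stop ORF.
Frame +2: TCT TAC TTT TAT CAC ATG AGG GCA ACT GCG GAT GTA TTT ATC ACA TCA GTA CGG CGA GCT GCA — no ATG→stop ORF.
Frame +3: CTT ACT TTT ATC ACA TGA GGG CAA CTG CGG ATG TAT TTA TCA CAT CAG TAC GGC GAG CTG CAT — no ATG→stop ORF.
Frame -1: ATG CAG CTC GCC GTA CTG ATG TGA TAA ATA CAT CCG CAG TTG CCC TCA TGT GAT AAA AGT AAG — ATG at 1, stop TGA at 22 → 24 nt; ATG at 19, stop TGA at 22 → 6 nt.
Frame -2: TGC AGC TCG CCG TAC TGA TGT GAT AAA TAC ATC CGC AGT TGC CCT CAT GTG ATA AAA GTA AGA — no ATG→stop ORF.
Frame -3: GCA GCT CGC CGT ACT GAT GTG ATA AAT ACA TCC GCA GTT GCC CTC ATG TGA TAA AAG TAA GAT — ATG at 48, stop TGA at 51 → 6 nt.
Longest: frame -1, positions 1–24, 24 nt = 8 codons = 7 aa. → 8 codons.

8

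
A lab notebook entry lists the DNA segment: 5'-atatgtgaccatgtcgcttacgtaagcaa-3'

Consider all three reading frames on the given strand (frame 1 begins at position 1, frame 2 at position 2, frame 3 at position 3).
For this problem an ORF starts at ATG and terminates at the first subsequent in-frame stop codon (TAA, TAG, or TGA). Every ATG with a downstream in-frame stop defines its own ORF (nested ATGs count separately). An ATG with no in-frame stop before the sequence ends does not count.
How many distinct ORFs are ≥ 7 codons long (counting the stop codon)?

Frame 1: ATA TGT GAC CAT GTC GCT TAC GTA AGC — no ATG→stop ORF.
Frame 2: TAT GTG ACC ATG TCG CTT ACG TAA GCA — ATG at 11, stop TAA at 23 → 15 nt.
Frame 3: ATG TGA CCA TGT CGC TTA CGT AAG CAA — ATG at 3, stop TGA at 6 → 6 nt.
No ORF reaches 7 codons. Count = 0.

0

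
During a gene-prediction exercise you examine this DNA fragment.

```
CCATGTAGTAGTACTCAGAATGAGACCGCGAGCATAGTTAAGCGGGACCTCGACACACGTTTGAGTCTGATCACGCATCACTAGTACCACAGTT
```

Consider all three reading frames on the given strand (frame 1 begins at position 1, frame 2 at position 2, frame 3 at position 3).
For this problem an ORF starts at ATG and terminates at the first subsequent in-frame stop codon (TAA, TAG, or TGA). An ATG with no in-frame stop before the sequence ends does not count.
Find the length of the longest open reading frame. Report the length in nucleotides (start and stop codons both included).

Frame 1: CCA TGT AGT AGT ACT CAG AAT GAG ACC GCG AGC ATA GTT AAG CGG GAC CTC GAC ACA CGT TTG AGT CTG ATC ACG CAT CAC TAG TAC CAC AGT — no ATG→stop ORF.
Frame 2: CAT GTA GTA GTA CTC AGA ATG AGA CCG CGA GCA TAG TTA AGC GGG ACC TCG ACA CAC GTT TGA GTC TGA TCA CGC ATC ACT AGT ACC ACA GTT — ATG at 20, stop TAG at 35 → 18 nt.
Frame 3: ATG TAG TAG TAC TCA GAA TGA GAC CGC GAG CAT AGT TAA GCG GGA CCT CGA CAC ACG TTT GAG TCT GAT CAC GCA TCA CTA GTA CCA CAG — ATG at 3, stop TAG at 6 → 6 nt.
Longest: frame 2, positions 20–37, 18 nt = 6 codons = 5 aa. → 18 nucleotides.

18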